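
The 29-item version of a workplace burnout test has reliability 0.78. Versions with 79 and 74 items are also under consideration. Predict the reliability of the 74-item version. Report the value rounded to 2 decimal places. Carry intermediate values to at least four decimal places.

0.90

The 79-item form is not needed; work directly from the 29-item form with n = 74/29 = 2.5517.
r_{74} = n·r / (1 + (n − 1)·r) = 1.9903 / 2.2103 ≈ 0.9005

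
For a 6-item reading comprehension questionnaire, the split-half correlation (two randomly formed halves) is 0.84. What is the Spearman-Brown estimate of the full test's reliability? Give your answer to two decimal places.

0.91

Apply the Spearman-Brown correction with n = 2:
r_full = 2(0.84) / (1 + 0.84)
       = 1.6800 / 1.8400 = 0.9130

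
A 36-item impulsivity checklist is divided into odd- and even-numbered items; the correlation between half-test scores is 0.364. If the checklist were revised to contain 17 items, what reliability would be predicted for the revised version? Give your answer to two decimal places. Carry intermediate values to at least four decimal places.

0.35

First correct the split-half correlation to full-test reliability: r_full = 2 × 0.364 / (1 + 0.364) ≈ 0.5337
Length factor from 36 to 17 items: n = 17/36 = 0.4722
r_new = n·r_full / (1 + (n − 1)·r_full) = 0.2520 / 0.7183 ≈ 0.3508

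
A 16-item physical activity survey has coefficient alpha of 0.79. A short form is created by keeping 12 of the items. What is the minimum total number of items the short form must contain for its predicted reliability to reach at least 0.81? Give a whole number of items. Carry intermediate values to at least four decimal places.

Short-form reliability: n = 12/16 = 0.7500; r_12 = n·r/(1+(n−1)r) ≈ 0.7383
Length factor from the short form to reach 0.81: n' = 0.81(1 − 0.7383) / [0.7383(1 − 0.81)] ≈ 1.5111
Items = 1.5111 × 12 ≈ 18.13 → 19

19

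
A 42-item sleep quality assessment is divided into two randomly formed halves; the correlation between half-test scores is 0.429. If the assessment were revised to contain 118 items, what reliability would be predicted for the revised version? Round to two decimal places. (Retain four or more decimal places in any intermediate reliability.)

Full-test reliability from the split-half r: r_full = 2(0.429)/(1 + 0.429) = 0.6004
Then adjust to 118 items: n = 118/42 = 2.8095
r_new = n·r_full / (1 + (n − 1)·r_full) = 1.6868 / 2.0864 ≈ 0.8085

0.81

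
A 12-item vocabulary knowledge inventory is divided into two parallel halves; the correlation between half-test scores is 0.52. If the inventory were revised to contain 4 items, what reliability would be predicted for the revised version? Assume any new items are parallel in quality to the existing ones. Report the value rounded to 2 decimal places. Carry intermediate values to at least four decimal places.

0.42

First correct the split-half correlation to full-test reliability: r_full = 2 × 0.52 / (1 + 0.52) ≈ 0.6842
Then adjust to 4 items: n = 4/12 = 0.3333
r_new = n·r_full / (1 + (n − 1)·r_full) = 0.2280 / 0.5438 ≈ 0.4193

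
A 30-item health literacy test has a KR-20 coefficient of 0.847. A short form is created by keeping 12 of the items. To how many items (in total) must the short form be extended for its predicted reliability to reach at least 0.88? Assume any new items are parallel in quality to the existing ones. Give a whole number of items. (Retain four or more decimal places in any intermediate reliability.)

40

First, r for the 12-item form: n = 12/30 = 0.4000, so r_12 = 0.4000·0.847/(1 + (0.4000 − 1)·0.847) = 0.6889
Length factor from the short form to reach 0.88: n' = 0.88(1 − 0.6889) / [0.6889(1 − 0.88)] ≈ 3.3117
Items = 3.3117 × 12 ≈ 39.74 → 40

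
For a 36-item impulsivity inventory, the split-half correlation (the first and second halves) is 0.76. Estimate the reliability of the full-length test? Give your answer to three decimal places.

Apply the Spearman-Brown correction with n = 2:
r_full = 2(0.76) / (1 + 0.76)
r_full = 1.5200 / 1.7600 ≈ 0.8636

0.864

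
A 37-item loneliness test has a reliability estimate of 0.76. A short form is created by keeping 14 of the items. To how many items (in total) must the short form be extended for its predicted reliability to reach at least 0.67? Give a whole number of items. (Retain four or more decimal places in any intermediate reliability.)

24

First, r for the 14-item form: n = 14/37 = 0.3784, so r_14 = 0.3784·0.76/(1 + (0.3784 − 1)·0.76) = 0.5451
Then solve for n' with r_old = 0.5451, r_target = 0.67: n' = 0.67(1 − 0.5451)/[0.5451(1 − 0.67)] = 1.6943
Items = 1.6943 × 14 ≈ 23.72 → 24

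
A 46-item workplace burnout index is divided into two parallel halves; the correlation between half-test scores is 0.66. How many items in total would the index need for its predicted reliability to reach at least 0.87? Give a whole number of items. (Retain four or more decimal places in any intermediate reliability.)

80

r_full = 2(0.66)/(1 + 0.66) = 0.7952
n = r_tgt(1 − r_full) / [r_full(1 − r_tgt)] = 0.87 × 0.2048 / (0.7952 × 0.13) ≈ 1.7236
Required items = 1.7236 × 46 = 79.29, so 80 items.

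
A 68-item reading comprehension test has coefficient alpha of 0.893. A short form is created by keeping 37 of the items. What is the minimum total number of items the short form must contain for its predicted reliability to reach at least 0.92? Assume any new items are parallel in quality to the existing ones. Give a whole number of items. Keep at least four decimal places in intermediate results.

94

First, r for the 37-item form: n = 37/68 = 0.5441, so r_37 = 0.5441·0.893/(1 + (0.5441 − 1)·0.893) = 0.8195
Length factor from the short form to reach 0.92: n' = 0.92(1 − 0.8195) / [0.8195(1 − 0.92)] ≈ 2.5329
Total items = 2.5329 × 37 = 93.72, rounded up to 94.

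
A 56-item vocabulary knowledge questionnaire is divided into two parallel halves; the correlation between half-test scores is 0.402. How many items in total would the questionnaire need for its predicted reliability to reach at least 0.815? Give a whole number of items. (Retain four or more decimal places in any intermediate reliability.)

r_full = 2(0.402)/(1 + 0.402) = 0.5735
n = r_tgt(1 − r_full) / [r_full(1 − r_tgt)] = 0.815 × 0.4265 / (0.5735 × 0.185) ≈ 3.2762
Items = 3.2762 × 56 ≈ 183.47 → 184

184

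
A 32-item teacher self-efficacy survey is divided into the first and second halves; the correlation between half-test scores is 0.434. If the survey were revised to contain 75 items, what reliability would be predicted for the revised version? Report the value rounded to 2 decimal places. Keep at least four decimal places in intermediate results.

0.78

First correct the split-half correlation to full-test reliability: r_full = 2 × 0.434 / (1 + 0.434) ≈ 0.6053
Length factor from 32 to 75 items: n = 75/32 = 2.3438
r_new = n·r_full / (1 + (n − 1)·r_full) = 1.4187 / 1.8134 ≈ 0.7823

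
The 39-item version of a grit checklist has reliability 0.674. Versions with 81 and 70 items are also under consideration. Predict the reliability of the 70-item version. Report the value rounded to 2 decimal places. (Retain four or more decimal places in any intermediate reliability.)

0.79

The 81-item form is not needed; work directly from the 39-item form with n = 70/39 = 1.7949.
r_{70} = n·r / (1 + (n − 1)·r) = 1.2098 / 1.5358 ≈ 0.7877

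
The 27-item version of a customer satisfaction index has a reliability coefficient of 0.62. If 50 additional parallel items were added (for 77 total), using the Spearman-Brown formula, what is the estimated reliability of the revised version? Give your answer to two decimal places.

The new length is 77/27 = 2.8519 times the old.
r_new = (2.8519 × 0.62) / (1 + (2.8519 − 1) × 0.62)
     = 1.7682 / 2.1482 = 0.8231

0.82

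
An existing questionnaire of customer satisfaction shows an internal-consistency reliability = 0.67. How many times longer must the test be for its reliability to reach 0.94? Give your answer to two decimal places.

7.72

Rearranging the Spearman-Brown formula for n,
n = r*(1 − r) / [ r (1 − r*) ]
n = 0.94(1 − 0.67) / [0.67(1 − 0.94)]
n = 0.3102 / 0.0402 ≈ 7.7164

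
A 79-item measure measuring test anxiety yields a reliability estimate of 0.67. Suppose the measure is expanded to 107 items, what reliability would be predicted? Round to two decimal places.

0.73

The new length is 107/79 = 1.3544 times the old.
r_new = (1.3544 × 0.67) / (1 + (1.3544 − 1) × 0.67)
r_new = 0.9074 / 1.2374 ≈ 0.7333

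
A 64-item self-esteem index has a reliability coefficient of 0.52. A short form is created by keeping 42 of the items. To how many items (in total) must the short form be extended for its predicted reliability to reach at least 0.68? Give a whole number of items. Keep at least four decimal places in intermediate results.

First, r for the 42-item form: n = 42/64 = 0.6562, so r_42 = 0.6562·0.52/(1 + (0.6562 − 1)·0.52) = 0.4155
Then solve for n' with r_old = 0.4155, r_target = 0.68: n' = 0.68(1 − 0.4155)/[0.4155(1 − 0.68)] = 2.9893
Total items = 2.9893 × 42 = 125.55, rounded up to 126.

126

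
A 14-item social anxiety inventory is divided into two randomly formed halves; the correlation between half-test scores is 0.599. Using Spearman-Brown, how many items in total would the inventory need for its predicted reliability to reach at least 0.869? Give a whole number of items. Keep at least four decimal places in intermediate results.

Corrected full-test reliability: r_full = 2 × 0.599 / (1 + 0.599) ≈ 0.7492
Solve Spearman-Brown for n: n = 0.869(1 − 0.7492) / [0.7492(1 − 0.869)] = 2.2206
Items = 2.2206 × 14 ≈ 31.09 → 32

32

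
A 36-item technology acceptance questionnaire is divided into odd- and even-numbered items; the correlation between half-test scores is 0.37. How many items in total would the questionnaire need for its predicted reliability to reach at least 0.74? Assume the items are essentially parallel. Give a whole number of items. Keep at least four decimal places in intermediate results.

88

r_full = 2(0.37)/(1 + 0.37) = 0.5401
n = r_tgt(1 − r_full) / [r_full(1 − r_tgt)] = 0.74 × 0.4599 / (0.5401 × 0.26) ≈ 2.4235
Required items = 2.4235 × 36 = 87.25, so 88 items.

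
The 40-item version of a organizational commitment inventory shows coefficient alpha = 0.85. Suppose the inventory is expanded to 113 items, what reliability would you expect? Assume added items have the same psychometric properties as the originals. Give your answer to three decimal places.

Length ratio n = 113/40 = 2.825
Spearman-Brown: r_new = n·r / (1 + (n − 1)·r)
r_new = 2.825·0.85 / [1 + (2.825 − 1)·0.85]
r_new = 2.4013 / 2.5513 ≈ 0.9412

0.941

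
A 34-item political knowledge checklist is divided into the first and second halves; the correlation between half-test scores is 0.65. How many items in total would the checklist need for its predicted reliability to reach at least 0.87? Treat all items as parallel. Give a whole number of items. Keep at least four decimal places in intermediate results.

Corrected full-test reliability: r_full = 2 × 0.65 / (1 + 0.65) ≈ 0.7879
n = r_tgt(1 − r_full) / [r_full(1 − r_tgt)] = 0.87 × 0.2121 / (0.7879 × 0.13) ≈ 1.8015
Items = 1.8015 × 34 ≈ 61.25 → 62

62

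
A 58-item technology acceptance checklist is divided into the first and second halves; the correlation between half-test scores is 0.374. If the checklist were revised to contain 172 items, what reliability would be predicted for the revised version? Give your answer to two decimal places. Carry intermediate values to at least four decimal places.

0.78

Full-test reliability from the split-half r: r_full = 2(0.374)/(1 + 0.374) = 0.5444
Then adjust to 172 items: n = 172/58 = 2.9655
r_new = n·r_full / (1 + (n − 1)·r_full) = 1.6144 / 2.0700 ≈ 0.7799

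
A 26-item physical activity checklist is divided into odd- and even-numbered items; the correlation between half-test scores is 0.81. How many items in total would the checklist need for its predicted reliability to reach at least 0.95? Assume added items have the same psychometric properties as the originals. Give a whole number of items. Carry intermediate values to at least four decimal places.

58

r_full = 2(0.81)/(1 + 0.81) = 0.8950
Solve Spearman-Brown for n: n = 0.95(1 − 0.8950) / [0.8950(1 − 0.95)] = 2.2291
Items = 2.2291 × 26 ≈ 57.96 → 58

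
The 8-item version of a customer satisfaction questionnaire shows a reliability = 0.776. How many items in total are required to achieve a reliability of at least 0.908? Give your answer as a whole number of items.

n = 0.908(1 − 0.776) / [0.776(1 − 0.908)]
  = 0.203392 / 0.071392 = 2.8489
Items needed = n × 8 = 2.8489 × 8 ≈ 22.79 → round up to 23

23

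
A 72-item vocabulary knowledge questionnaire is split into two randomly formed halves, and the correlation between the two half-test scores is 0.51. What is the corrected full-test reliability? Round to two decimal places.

0.68

Each half is half the length of the full test, so the full test is n = 2 times a half.
r_full = 2(0.51) / (1 + 0.51)
r_full = 1.0200 / 1.5100 ≈ 0.6755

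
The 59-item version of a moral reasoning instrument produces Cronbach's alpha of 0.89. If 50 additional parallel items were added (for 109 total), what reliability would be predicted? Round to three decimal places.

Length ratio n = 109/59 = 1.8475
r_new = 1.8475·0.89 / [1 + (1.8475 − 1)·0.89]
r_new = 1.6443 / 1.7543 ≈ 0.9373

0.937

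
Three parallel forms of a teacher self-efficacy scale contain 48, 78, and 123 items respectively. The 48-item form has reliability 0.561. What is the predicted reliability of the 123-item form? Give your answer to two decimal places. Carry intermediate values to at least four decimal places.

0.77

The 78-item form is not needed; work directly from the 48-item form with n = 123/48 = 2.5625.
r_{123} = n·r / (1 + (n − 1)·r) = 1.4376 / 1.8766 ≈ 0.7661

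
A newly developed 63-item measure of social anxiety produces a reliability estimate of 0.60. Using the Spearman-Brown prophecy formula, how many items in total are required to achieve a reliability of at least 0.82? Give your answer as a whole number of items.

192

Spearman-Brown solved for the length factor n:
n = r*(1 − r) / [ r (1 − r*) ]
n = 0.82(1 − 0.60) / [0.60(1 − 0.82)]
n = 0.3280 / 0.1080 ≈ 3.0370
Items needed = n × 63 = 3.0370 × 63 ≈ 191.33 → round up to 192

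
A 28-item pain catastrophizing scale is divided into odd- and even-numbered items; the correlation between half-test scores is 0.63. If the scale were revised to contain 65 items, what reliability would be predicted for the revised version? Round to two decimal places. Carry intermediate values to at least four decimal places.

0.89

Full-test reliability from the split-half r: r_full = 2(0.63)/(1 + 0.63) = 0.7730
Length factor from 28 to 65 items: n = 65/28 = 2.3214
r_new = n·r_full / (1 + (n − 1)·r_full) = 1.7944 / 2.0214 ≈ 0.8877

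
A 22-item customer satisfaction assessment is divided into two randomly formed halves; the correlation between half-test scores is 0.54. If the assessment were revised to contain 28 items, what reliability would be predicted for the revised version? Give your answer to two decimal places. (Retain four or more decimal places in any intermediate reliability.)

First correct the split-half correlation to full-test reliability: r_full = 2 × 0.54 / (1 + 0.54) ≈ 0.7013
Then adjust to 28 items: n = 28/22 = 1.2727
r_new = n·r_full / (1 + (n − 1)·r_full) = 0.8925 / 1.1912 ≈ 0.7492

0.75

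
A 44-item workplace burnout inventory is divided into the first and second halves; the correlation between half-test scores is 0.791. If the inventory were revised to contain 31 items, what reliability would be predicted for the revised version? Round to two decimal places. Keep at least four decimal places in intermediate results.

0.84

Spearman-Brown correction (n = 2): r_full = 2·0.791/(1 + 0.791) = 0.8833
Length factor from 44 to 31 items: n = 31/44 = 0.7045
r_new = n·r_full / (1 + (n − 1)·r_full) = 0.6223 / 0.7390 ≈ 0.8421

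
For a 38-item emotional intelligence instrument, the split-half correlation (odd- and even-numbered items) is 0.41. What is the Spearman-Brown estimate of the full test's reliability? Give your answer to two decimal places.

0.58

r_full = 2r_hh / (1 + r_hh) = 2 × 0.41 / (1 + 0.41)
r_full = 0.8200 / 1.4100 ≈ 0.5816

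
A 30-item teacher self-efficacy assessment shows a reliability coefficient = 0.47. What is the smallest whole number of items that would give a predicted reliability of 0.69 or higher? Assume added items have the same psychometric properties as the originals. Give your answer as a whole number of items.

76

Spearman-Brown solved for the length factor n:
n = r*(1 − r) / [ r (1 − r*) ]
n = [0.69 × 0.53] / [0.47 × 0.31]
n = 0.3657 / 0.1457 ≈ 2.5100
2.5100 × 30 = 75.30 → 76 items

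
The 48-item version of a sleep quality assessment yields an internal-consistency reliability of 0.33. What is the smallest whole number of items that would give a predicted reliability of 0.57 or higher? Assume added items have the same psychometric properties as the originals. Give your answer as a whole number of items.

n = 0.57(1 − 0.33) / [0.33(1 − 0.57)]
  = 0.3819 / 0.1419 = 2.6913
Items needed = n × 48 = 2.6913 × 48 ≈ 129.18 → round up to 130

130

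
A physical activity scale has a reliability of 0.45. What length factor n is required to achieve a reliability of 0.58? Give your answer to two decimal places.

Rearranging the Spearman-Brown formula for n,
n = r*(1 − r) / [ r (1 − r*) ]
n = 0.58 × (1 − 0.45) / [ 0.45 × (1 − 0.58) ]
n = 0.3190 / 0.1890 ≈ 1.6878

1.69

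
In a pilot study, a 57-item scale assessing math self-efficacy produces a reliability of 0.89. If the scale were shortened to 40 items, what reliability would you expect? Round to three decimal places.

0.850

Length ratio n = 40/57 = 0.7018
Apply the Spearman-Brown prophecy formula, r' = nr / [1 + (n − 1)r]:
r_new = 0.7018·0.89 / [1 + (0.7018 − 1)·0.89]
     = 0.6246 / 0.7346 = 0.8503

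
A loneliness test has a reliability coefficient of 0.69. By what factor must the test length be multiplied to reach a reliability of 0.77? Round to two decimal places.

1.50

Rearranging the Spearman-Brown formula for n,
n = r*(1 − r) / [ r (1 − r*) ]
n = 0.77 × (1 − 0.69) / [ 0.69 × (1 − 0.77) ]
n = 0.2387 / 0.1587 ≈ 1.5041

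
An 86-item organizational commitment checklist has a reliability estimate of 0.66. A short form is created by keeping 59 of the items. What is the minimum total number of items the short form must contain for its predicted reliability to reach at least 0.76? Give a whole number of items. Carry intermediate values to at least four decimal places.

141

Short-form reliability: n = 59/86 = 0.6860; r_59 = n·r/(1+(n−1)r) ≈ 0.5711
Then solve for n' with r_old = 0.5711, r_target = 0.76: n' = 0.76(1 − 0.5711)/[0.5711(1 − 0.76)] = 2.3782
Total items = 2.3782 × 59 = 140.31, rounded up to 141.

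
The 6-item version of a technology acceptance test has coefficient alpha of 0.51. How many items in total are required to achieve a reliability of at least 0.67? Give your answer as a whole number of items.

n = 0.67 × (1 − 0.51) / [ 0.51 × (1 − 0.67) ]
n = 0.3283 / 0.1683 ≈ 1.9507
Items needed = n × 6 = 1.9507 × 6 ≈ 11.70 → round up to 12

12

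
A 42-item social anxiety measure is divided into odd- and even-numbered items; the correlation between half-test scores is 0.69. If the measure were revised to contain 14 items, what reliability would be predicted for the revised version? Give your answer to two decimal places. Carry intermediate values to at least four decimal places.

0.60

First correct the split-half correlation to full-test reliability: r_full = 2 × 0.69 / (1 + 0.69) ≈ 0.8166
Then adjust to 14 items: n = 14/42 = 0.3333
r_new = n·r_full / (1 + (n − 1)·r_full) = 0.2722 / 0.4556 ≈ 0.5975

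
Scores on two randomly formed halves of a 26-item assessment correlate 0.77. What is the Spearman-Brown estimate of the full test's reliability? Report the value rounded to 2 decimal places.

r_full = 2(0.77) / (1 + 0.77)
r_full = 1.5400 / 1.7700 ≈ 0.8701

0.87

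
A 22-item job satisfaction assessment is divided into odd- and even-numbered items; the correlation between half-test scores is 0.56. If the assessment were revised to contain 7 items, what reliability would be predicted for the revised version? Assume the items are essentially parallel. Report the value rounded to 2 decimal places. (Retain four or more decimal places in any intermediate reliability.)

0.45

Spearman-Brown correction (n = 2): r_full = 2·0.56/(1 + 0.56) = 0.7179
Then adjust to 7 items: n = 7/22 = 0.3182
r_new = n·r_full / (1 + (n − 1)·r_full) = 0.2284 / 0.5105 ≈ 0.4474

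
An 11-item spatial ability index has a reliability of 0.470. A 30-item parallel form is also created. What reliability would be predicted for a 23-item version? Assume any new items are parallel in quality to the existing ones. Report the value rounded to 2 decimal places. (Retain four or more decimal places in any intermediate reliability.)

0.65

Only the ratio of lengths matters: n = 23/11 = 2.0909
r_{23} = n·r / (1 + (n − 1)·r) = 0.9827 / 1.5127 ≈ 0.6496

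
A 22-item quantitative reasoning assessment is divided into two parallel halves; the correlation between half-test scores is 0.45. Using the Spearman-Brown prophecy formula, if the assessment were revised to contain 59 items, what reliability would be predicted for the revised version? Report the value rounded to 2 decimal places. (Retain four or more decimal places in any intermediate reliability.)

Full-test reliability from the split-half r: r_full = 2(0.45)/(1 + 0.45) = 0.6207
Length factor from 22 to 59 items: n = 59/22 = 2.6818
r_new = n·r_full / (1 + (n − 1)·r_full) = 1.6646 / 2.0439 ≈ 0.8144

0.81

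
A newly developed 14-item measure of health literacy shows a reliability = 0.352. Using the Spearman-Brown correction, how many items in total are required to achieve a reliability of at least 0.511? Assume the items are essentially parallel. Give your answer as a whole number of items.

Invert Spearman-Brown to solve for n:
n = r*(1 − r) / [ r (1 − r*) ]
n = 0.511 × (1 − 0.352) / [ 0.352 × (1 − 0.511) ]
  = 0.331128 / 0.172128 = 1.9237
Items needed = n × 14 = 1.9237 × 14 ≈ 26.93 → round up to 27

27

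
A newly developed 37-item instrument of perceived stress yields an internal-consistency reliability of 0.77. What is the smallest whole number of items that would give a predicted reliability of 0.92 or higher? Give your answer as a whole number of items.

128

Invert Spearman-Brown to solve for n:
n = r_target (1 − r_old) / [ r_old (1 − r_target) ]
n = 0.92(1 − 0.77) / [0.77(1 − 0.92)]
  = 0.2116 / 0.0616 = 3.4351
Items needed = n × 37 = 3.4351 × 37 ≈ 127.10 → round up to 128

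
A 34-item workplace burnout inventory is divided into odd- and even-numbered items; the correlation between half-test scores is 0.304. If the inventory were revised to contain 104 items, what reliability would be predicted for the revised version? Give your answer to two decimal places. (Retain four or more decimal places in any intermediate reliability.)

Spearman-Brown correction (n = 2): r_full = 2·0.304/(1 + 0.304) = 0.4663
Length factor from 34 to 104 items: n = 104/34 = 3.0588
r_new = n·r_full / (1 + (n − 1)·r_full) = 1.4263 / 1.9600 ≈ 0.7277

0.73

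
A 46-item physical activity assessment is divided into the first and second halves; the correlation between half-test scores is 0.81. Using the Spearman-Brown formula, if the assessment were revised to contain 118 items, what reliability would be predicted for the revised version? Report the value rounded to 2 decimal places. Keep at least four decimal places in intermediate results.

First correct the split-half correlation to full-test reliability: r_full = 2 × 0.81 / (1 + 0.81) ≈ 0.8950
Length factor from 46 to 118 items: n = 118/46 = 2.5652
r_new = n·r_full / (1 + (n − 1)·r_full) = 2.2959 / 2.4009 ≈ 0.9563

0.96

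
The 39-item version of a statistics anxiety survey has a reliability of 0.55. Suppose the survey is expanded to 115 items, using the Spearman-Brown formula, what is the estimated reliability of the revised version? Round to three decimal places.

n = 115/39 = 2.9487
Spearman-Brown: r_new = n·r / (1 + (n − 1)·r)
r_new = 2.9487·0.55 / [1 + (2.9487 − 1)·0.55]
r_new = 1.6218 / 2.0718 ≈ 0.7828

0.783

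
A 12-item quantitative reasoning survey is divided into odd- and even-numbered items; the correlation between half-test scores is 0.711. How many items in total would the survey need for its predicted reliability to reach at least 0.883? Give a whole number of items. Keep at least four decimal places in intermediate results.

r_full = 2(0.711)/(1 + 0.711) = 0.8311
Solve Spearman-Brown for n: n = 0.883(1 − 0.8311) / [0.8311(1 − 0.883)] = 1.5337
Items = 1.5337 × 12 ≈ 18.40 → 19

19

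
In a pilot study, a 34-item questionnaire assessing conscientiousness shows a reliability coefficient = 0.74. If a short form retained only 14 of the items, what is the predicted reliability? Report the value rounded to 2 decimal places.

n = 14/34 = 0.4118
By Spearman-Brown, r_new = n r / (1 + (n − 1) r).
r_new = (0.4118 × 0.74) / (1 + (0.4118 − 1) × 0.74)
     = 0.3047 / 0.5647 = 0.5396

0.54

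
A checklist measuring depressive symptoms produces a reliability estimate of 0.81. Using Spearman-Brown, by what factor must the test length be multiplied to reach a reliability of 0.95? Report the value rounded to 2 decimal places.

4.46

Invert Spearman-Brown to solve for n:
n = r_target (1 − r_old) / [ r_old (1 − r_target) ]
n = 0.95 × (1 − 0.81) / [ 0.81 × (1 − 0.95) ]
  = 0.1805 / 0.0405 = 4.4568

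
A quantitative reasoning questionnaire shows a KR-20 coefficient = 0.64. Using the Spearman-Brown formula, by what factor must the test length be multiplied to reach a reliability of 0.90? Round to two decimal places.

5.06

Spearman-Brown solved for the length factor n:
n = r_target (1 − r_old) / [ r_old (1 − r_target) ]
n = [0.90 × 0.36] / [0.64 × 0.10]
n = 0.3240 / 0.0640 ≈ 5.0625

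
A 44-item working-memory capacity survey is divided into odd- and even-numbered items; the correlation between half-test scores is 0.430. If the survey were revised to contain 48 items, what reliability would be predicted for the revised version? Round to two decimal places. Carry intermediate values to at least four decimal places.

0.62

Full-test reliability from the split-half r: r_full = 2(0.430)/(1 + 0.430) = 0.6014
Length factor from 44 to 48 items: n = 48/44 = 1.0909
r_new = n·r_full / (1 + (n − 1)·r_full) = 0.6561 / 1.0547 ≈ 0.6221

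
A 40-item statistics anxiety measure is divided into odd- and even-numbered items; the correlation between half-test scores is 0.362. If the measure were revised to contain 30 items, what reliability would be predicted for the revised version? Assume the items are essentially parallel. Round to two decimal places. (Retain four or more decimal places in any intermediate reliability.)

First correct the split-half correlation to full-test reliability: r_full = 2 × 0.362 / (1 + 0.362) ≈ 0.5316
Then adjust to 30 items: n = 30/40 = 0.7500
r_new = n·r_full / (1 + (n − 1)·r_full) = 0.3987 / 0.8671 ≈ 0.4598

0.46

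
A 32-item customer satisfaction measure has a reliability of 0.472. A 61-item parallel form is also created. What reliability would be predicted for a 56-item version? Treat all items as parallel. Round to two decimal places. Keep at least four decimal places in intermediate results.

0.61

Only the ratio of lengths matters: n = 56/32 = 1.7500
r_{56} = n·r / (1 + (n − 1)·r) = 0.8260 / 1.3540 ≈ 0.6100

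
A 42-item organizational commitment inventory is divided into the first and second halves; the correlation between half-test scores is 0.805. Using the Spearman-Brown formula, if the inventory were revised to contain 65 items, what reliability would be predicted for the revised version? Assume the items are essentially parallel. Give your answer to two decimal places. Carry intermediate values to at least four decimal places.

0.93

Full-test reliability from the split-half r: r_full = 2(0.805)/(1 + 0.805) = 0.8920
Length factor from 42 to 65 items: n = 65/42 = 1.5476
r_new = n·r_full / (1 + (n − 1)·r_full) = 1.3805 / 1.4885 ≈ 0.9274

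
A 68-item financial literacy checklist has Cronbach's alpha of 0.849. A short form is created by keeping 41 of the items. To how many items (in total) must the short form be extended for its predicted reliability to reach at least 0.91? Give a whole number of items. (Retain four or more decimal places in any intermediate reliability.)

123

First, r for the 41-item form: n = 41/68 = 0.6029, so r_41 = 0.6029·0.849/(1 + (0.6029 − 1)·0.849) = 0.7722
Then solve for n' with r_old = 0.7722, r_target = 0.91: n' = 0.91(1 − 0.7722)/[0.7722(1 − 0.91)] = 2.9828
Items = 2.9828 × 41 ≈ 122.29 → 123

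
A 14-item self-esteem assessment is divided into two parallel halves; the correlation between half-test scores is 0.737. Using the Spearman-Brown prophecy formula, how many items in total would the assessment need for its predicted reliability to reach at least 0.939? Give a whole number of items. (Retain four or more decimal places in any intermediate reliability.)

r_full = 2(0.737)/(1 + 0.737) = 0.8486
n = r_tgt(1 − r_full) / [r_full(1 − r_tgt)] = 0.939 × 0.1514 / (0.8486 × 0.061) ≈ 2.7464
Required items = 2.7464 × 14 = 38.45, so 39 items.

39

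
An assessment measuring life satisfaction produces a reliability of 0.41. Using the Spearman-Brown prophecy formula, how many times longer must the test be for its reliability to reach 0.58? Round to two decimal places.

1.99

n = 0.58 × (1 − 0.41) / [ 0.41 × (1 − 0.58) ]
n = 0.3422 / 0.1722 ≈ 1.9872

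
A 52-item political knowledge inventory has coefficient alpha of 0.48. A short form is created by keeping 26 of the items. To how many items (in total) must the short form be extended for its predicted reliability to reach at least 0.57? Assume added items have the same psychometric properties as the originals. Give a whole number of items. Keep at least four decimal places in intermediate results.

Short-form reliability: n = 26/52 = 0.5000; r_26 = n·r/(1+(n−1)r) ≈ 0.3158
Length factor from the short form to reach 0.57: n' = 0.57(1 − 0.3158) / [0.3158(1 − 0.57)] ≈ 2.8720
Items = 2.8720 × 26 ≈ 74.67 → 75

75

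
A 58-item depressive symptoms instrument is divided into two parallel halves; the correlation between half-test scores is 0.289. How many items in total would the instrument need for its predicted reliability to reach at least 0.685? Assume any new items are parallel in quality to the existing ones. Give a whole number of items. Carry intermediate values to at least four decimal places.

Corrected full-test reliability: r_full = 2 × 0.289 / (1 + 0.289) ≈ 0.4484
Solve Spearman-Brown for n: n = 0.685(1 − 0.4484) / [0.4484(1 − 0.685)] = 2.6751
Items = 2.6751 × 58 ≈ 155.16 → 156

156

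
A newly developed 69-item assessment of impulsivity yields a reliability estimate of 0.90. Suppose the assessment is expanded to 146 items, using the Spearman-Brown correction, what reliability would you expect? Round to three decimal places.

The new length is 146/69 = 2.1159 times the old.
Apply the Spearman-Brown prophecy formula, r' = nr / [1 + (n − 1)r]:
r_new = (2.1159 × 0.90) / (1 + (2.1159 − 1) × 0.90)
     = 1.9043 / 2.0043 = 0.9501

0.950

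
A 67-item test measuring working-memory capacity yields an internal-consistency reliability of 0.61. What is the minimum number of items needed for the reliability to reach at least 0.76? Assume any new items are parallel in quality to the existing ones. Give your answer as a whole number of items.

136

n = 0.76 × (1 − 0.61) / [ 0.61 × (1 − 0.76) ]
  = 0.2964 / 0.1464 = 2.0246
2.0246 × 67 = 135.65 → 136 items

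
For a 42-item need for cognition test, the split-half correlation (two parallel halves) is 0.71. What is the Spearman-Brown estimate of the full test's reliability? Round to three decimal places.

0.830

r_full = 2(0.71) / (1 + 0.71)
r_full = 1.4200 / 1.7100 ≈ 0.8304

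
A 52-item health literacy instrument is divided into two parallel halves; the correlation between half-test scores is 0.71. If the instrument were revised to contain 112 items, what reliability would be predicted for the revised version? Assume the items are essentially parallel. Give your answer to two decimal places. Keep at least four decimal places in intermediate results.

0.91

First correct the split-half correlation to full-test reliability: r_full = 2 × 0.71 / (1 + 0.71) ≈ 0.8304
Then adjust to 112 items: n = 112/52 = 2.1538
r_new = n·r_full / (1 + (n − 1)·r_full) = 1.7885 / 1.9581 ≈ 0.9134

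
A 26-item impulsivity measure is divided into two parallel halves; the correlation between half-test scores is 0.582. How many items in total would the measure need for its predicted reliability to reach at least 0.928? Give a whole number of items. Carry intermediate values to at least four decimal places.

r_full = 2(0.582)/(1 + 0.582) = 0.7358
n = r_tgt(1 − r_full) / [r_full(1 − r_tgt)] = 0.928 × 0.2642 / (0.7358 × 0.072) ≈ 4.6279
Items = 4.6279 × 26 ≈ 120.33 → 121

121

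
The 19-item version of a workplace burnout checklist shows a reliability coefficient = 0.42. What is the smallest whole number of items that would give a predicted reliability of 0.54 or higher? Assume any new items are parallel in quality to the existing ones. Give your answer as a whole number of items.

31

n = [0.54 × 0.58] / [0.42 × 0.46]
  = 0.3132 / 0.1932 = 1.6211
So the test needs 1.6211 × 19 ≈ 30.80 items; rounding up, 31.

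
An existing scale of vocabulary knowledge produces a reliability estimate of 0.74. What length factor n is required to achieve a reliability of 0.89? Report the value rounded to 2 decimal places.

2.84

Invert Spearman-Brown to solve for n:
n = r_target (1 − r_old) / [ r_old (1 − r_target) ]
n = [0.89 × 0.26] / [0.74 × 0.11]
n = 0.2314 / 0.0814 ≈ 2.8428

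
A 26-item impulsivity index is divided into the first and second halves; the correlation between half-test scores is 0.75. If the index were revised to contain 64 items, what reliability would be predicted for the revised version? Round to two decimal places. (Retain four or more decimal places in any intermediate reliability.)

0.94

Spearman-Brown correction (n = 2): r_full = 2·0.75/(1 + 0.75) = 0.8571
Then adjust to 64 items: n = 64/26 = 2.4615
r_new = n·r_full / (1 + (n − 1)·r_full) = 2.1098 / 2.2527 ≈ 0.9366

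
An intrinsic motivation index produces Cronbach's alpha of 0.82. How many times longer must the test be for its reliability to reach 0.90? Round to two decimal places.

1.98

n = 0.90 × (1 − 0.82) / [ 0.82 × (1 − 0.90) ]
n = 0.1620 / 0.0820 ≈ 1.9756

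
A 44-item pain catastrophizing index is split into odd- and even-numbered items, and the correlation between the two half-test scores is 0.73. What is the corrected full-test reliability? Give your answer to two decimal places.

0.84

The full test is twice the length of either half (n = 2).
r_full = 2(0.73) / (1 + 0.73)
       = 1.4600 / 1.7300 = 0.8439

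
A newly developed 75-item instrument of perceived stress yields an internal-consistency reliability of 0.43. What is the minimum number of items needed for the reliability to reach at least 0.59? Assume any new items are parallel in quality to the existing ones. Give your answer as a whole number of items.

144

n = 0.59(1 − 0.43) / [0.43(1 − 0.59)]
n = 0.3363 / 0.1763 ≈ 1.9075
Items needed = n × 75 = 1.9075 × 75 ≈ 143.06 → round up to 144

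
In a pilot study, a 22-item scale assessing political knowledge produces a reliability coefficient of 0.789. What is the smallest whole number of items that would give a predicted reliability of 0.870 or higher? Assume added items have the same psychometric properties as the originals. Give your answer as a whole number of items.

40

Spearman-Brown solved for the length factor n:
n = r*(1 − r) / [ r (1 − r*) ]
n = 0.870 × (1 − 0.789) / [ 0.789 × (1 − 0.870) ]
  = 0.183570 / 0.102570 = 1.7897
1.7897 × 22 = 39.37 → 40 items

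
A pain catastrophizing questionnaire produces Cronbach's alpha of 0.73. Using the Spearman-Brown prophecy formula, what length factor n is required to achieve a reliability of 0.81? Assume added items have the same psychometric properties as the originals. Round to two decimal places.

n = 0.81(1 − 0.73) / [0.73(1 − 0.81)]
n = 0.2187 / 0.1387 ≈ 1.5768

1.58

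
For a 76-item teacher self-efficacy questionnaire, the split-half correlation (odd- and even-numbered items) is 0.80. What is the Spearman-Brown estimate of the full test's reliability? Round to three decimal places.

Apply the Spearman-Brown correction with n = 2:
r_full = 2(0.80) / (1 + 0.80)
r_full = 1.6000 / 1.8000 ≈ 0.8889

0.889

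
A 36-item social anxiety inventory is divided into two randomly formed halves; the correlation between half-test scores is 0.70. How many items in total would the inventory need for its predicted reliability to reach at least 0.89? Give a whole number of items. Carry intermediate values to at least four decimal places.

63

r_full = 2(0.70)/(1 + 0.70) = 0.8235
n = r_tgt(1 − r_full) / [r_full(1 − r_tgt)] = 0.89 × 0.1765 / (0.8235 × 0.11) ≈ 1.7341
Items = 1.7341 × 36 ≈ 62.43 → 63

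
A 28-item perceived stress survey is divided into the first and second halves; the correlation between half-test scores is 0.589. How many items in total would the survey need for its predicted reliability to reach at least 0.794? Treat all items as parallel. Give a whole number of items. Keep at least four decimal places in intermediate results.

38

Corrected full-test reliability: r_full = 2 × 0.589 / (1 + 0.589) ≈ 0.7413
Solve Spearman-Brown for n: n = 0.794(1 − 0.7413) / [0.7413(1 − 0.794)] = 1.3451
Required items = 1.3451 × 28 = 37.66, so 38 items.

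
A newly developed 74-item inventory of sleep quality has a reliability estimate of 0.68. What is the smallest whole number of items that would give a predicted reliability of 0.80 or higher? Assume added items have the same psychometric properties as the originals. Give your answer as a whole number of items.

140

n = [0.80 × 0.32] / [0.68 × 0.20]
n = 0.2560 / 0.1360 ≈ 1.8824
So the test needs 1.8824 × 74 ≈ 139.30 items; rounding up, 140.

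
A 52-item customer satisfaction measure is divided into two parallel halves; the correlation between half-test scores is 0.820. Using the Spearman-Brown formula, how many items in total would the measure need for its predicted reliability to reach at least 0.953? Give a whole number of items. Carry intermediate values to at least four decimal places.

r_full = 2(0.820)/(1 + 0.820) = 0.9011
n = r_tgt(1 − r_full) / [r_full(1 − r_tgt)] = 0.953 × 0.0989 / (0.9011 × 0.047) ≈ 2.2255
Required items = 2.2255 × 52 = 115.73, so 116 items.

116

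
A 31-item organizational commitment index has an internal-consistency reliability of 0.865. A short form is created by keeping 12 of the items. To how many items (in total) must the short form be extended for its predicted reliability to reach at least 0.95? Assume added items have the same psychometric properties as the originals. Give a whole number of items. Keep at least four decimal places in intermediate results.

Short-form reliability: n = 12/31 = 0.3871; r_12 = n·r/(1+(n−1)r) ≈ 0.7127
Then solve for n' with r_old = 0.7127, r_target = 0.95: n' = 0.95(1 − 0.7127)/[0.7127(1 − 0.95)] = 7.6592
Total items = 7.6592 × 12 = 91.91, rounded up to 92.

92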